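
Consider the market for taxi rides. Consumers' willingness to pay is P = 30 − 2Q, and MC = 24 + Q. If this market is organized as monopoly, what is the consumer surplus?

CS = 1.44

The monopolist equates marginal revenue to marginal cost: 30 − 4Q = 24 + Q, so Q = 1.2. From demand, P = 27.6.
CS = ½·(30 − 27.6)·1.2 = 1.44.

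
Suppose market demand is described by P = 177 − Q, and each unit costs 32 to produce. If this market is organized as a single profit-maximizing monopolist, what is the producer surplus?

PS = 5256.25

The monopolist equates marginal revenue to marginal cost: 177 − 2Q = 32, so Q = 72.5. From demand, P = 104.5.
PS = (104.5 − 32)·72.5 = 5256.25.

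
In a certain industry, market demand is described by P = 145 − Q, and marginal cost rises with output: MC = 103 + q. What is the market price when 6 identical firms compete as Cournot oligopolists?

P = 113.5

Cournot with 6 identical firms: the symmetric best-response condition is 145 − 7q = 103 + q. Each firm produces q = 5.25, total output Q = 31.5, price P = 113.5.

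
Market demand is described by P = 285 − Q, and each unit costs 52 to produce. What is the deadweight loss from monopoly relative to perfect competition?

DWL = 6786.125

Under competition P = MC = 52, so Q = (285 − 52)/1 = 233.
A monopolist chooses Q where MR = MC. MR = 285 − 2Q; setting this equal to 52 gives Q = 116.5 and P = 168.5.
DWL is the triangle between Q = 116.5 and Q = 233: ½·(233 − 116.5)·(168.5 − 52) = 6786.125.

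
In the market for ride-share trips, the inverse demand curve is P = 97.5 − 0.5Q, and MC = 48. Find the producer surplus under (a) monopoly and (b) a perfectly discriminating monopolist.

Monopoly: PS = 1225.125; Perfect PD: PS = 2450.25

A monopolist chooses Q where MR = MC. MR = 97.5 − Q; setting this equal to 48 gives Q = 49.5 and P = 72.75.
PS = (72.75 − 48)·49.5 = 1225.125.
A perfectly discriminating monopolist sells every unit with P(Q) ≥ MC(Q), so output equals the competitive quantity Q = 99. Each buyer pays their reservation price, so CS = 0 and the firm captures all surplus.
PS = ½·(97.5 − 48)·99 = 2450.25.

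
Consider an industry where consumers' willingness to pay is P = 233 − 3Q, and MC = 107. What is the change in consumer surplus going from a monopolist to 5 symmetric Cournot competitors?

A monopolist chooses Q where MR = MC. MR = 233 − 6Q; setting this equal to 107 gives Q = 21 and P = 170.
CS = ½·(233 − 170)·21 = 661.5.
With 5 symmetric Cournot firms, each firm's FOC gives 233 − 18q = 107, so q = 7, Q = 5·7 = 35, and P = 128.
CS = ½·(233 − 128)·35 = 1837.5.
Change in consumer surplus: 1837.5 − 661.5 = 1176.

Consumer surplus rises by 1176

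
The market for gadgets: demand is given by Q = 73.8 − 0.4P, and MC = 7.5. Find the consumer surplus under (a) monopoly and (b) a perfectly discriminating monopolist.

Inverting demand: P = 184.5 − 2.5Q.
The monopolist equates marginal revenue to marginal cost: 184.5 − 5Q = 7.5, so Q = 35.4. From demand, P = 96.
CS = ½·(184.5 − 96)·35.4 = 1566.45.
Under first-degree price discrimination the firm charges each unit its demand price and produces up to where P = MC, i.e. Q = 70.8. Consumer surplus is zero; producer surplus equals total surplus.
CS = 0.

Monopoly: CS = 1566.45; Perfect PD: CS = 0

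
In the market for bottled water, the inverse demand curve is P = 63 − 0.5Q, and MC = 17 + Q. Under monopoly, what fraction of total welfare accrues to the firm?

PS/TS = 0.8

The monopolist equates marginal revenue to marginal cost: 63 − Q = 17 + Q, so Q = 23. From demand, P = 51.5.
CS = ½·(63 − 51.5)·23 = 132.25.
PS = P·Q − VC(Q) = 51.5·23 − (17·23 + ½·1·23²) = 529.
Share captured = PS/TS = 529/661.25 = 0.8.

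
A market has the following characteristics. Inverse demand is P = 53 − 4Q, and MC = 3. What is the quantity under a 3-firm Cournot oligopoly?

Q = 9.375

In a 3-firm Cournot equilibrium, symmetry and the first-order condition give q = (53 − 3)/(16) = 3.125. So Q = 9.375 and P = 15.5.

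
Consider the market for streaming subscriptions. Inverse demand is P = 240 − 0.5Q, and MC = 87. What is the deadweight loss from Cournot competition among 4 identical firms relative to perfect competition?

DWL = 936.36

Under competition P = MC = 87, so Q = (240 − 87)/0.5 = 306.
In a 4-firm Cournot equilibrium, symmetry and the first-order condition give q = (240 − 87)/(2.5) = 61.2. So Q = 244.8 and P = 117.6.
DWL is the triangle between Q = 244.8 and Q = 306: ½·(306 − 244.8)·(117.6 − 87) = 936.36.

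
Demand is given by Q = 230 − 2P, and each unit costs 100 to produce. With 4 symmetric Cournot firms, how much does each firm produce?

q_i = 6

Inverting demand: P = 115 − 0.5Q.
Cournot with 4 identical firms: the symmetric best-response condition is 115 − 2.5q = 100. Each firm produces q = 6, total output Q = 24, price P = 103.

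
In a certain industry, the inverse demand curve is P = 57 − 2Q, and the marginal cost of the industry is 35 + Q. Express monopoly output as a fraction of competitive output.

Q_m/Q_c = 0.6

A monopolist chooses Q where MR = MC. MR = 57 − 4Q; setting this equal to 35 + Q gives Q = 4.4 and P = 48.2.
Competitive equilibrium sets price equal to marginal cost: 57 − 2Q = 35 + Q, so Q = 22/3 and P = 127/3.
Ratio Q_m/Q_c = 4.4/(22/3) = 0.6.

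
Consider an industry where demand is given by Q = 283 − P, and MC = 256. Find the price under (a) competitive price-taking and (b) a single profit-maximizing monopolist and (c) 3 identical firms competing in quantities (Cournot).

Inverting demand: P = 283 − Q.
Perfect competition: P = MC = 256, so 283 − Q = 256 and Q = 27.
A monopolist chooses Q where MR = MC. MR = 283 − 2Q; setting this equal to 256 gives Q = 13.5 and P = 269.5.
With 3 symmetric Cournot firms, each firm's FOC gives 283 − 4q = 256, so q = 6.75, Q = 3·6.75 = 20.25, and P = 262.75.

Competition: P = 256; Monopoly: P = 269.5; Cournot: P = 262.75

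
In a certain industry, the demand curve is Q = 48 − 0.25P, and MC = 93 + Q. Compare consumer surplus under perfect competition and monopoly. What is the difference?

Inverting demand: P = 192 − 4Q.
Under competition P = MC: 192 − 4Q = 93 + Q ⇒ Q = 19.8, P = 112.8.
CS = ½·(192 − 112.8)·19.8 = 784.08.
The monopolist equates marginal revenue to marginal cost: 192 − 8Q = 93 + Q, so Q = 11. From demand, P = 148.
CS = ½·(192 − 148)·11 = 242.
Change in consumer surplus: 242 − 784.08 = −542.08.

CS falls by 542.08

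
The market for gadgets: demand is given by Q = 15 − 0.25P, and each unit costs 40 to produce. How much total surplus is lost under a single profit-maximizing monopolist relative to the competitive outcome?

Inverting demand: P = 60 − 4Q.
Competitive firms price at marginal cost: P = 40, giving Q = 5.
Monopoly sets MR = MC: 60 − 8Q = 40 ⇒ Q = 2.5, P = 60 − 4·2.5 = 50.
DWL is the triangle between Q = 2.5 and Q = 5: ½·(5 − 2.5)·(50 − 40) = 12.5.

DWL = 12.5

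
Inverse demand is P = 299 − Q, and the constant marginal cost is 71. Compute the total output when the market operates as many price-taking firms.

Perfect competition: P = MC = 71, so 299 − Q = 71 and Q = 228.

Q = 228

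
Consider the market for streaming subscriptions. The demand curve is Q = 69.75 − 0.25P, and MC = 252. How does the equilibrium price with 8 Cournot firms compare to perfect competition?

Cournot: P = 255; Competition: P = 252

Inverting demand: P = 279 − 4Q.
In a 8-firm Cournot equilibrium, symmetry and the first-order condition give q = (279 − 252)/(36) = 0.75. So Q = 6 and P = 255.
Competitive firms price at marginal cost: P = 252, giving Q = 6.75.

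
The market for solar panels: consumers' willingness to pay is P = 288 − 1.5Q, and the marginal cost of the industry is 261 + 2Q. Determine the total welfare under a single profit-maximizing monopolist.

The monopolist equates marginal revenue to marginal cost: 288 − 3Q = 261 + 2Q, so Q = 5.4. From demand, P = 279.9.
CS = ½·(288 − 279.9)·5.4 = 21.87; PS = (279.9·5.4 − 261·5.4 − ½·2·5.4²) = 72.9; TS = 94.77.

TS = 94.77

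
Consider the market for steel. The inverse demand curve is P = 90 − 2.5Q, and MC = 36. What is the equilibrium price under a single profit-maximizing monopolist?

A monopolist chooses Q where MR = MC. MR = 90 − 5Q; setting this equal to 36 gives Q = 10.8 and P = 63.

P = 63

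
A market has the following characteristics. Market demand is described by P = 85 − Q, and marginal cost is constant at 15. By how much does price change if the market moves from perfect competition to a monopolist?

P rises by 35

Competitive firms price at marginal cost: P = 15, giving Q = 70.
The monopolist equates marginal revenue to marginal cost: 85 − 2Q = 15, so Q = 35. From demand, P = 50.
Change in price: 50 − 15 = 35.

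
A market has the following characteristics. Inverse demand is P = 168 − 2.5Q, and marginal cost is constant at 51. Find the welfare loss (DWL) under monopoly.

Perfect competition: P = MC = 51, so 168 − 2.5Q = 51 and Q = 46.8.
Monopoly sets MR = MC: 168 − 5Q = 51 ⇒ Q = 23.4, P = 168 − 2.5·23.4 = 109.5.
DWL is the triangle between Q = 23.4 and Q = 46.8: ½·(46.8 − 23.4)·(109.5 − 51) = 684.45.

DWL = 684.45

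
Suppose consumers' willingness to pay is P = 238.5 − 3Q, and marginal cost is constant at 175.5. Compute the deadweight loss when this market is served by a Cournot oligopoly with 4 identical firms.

Competitive firms price at marginal cost: P = 175.5, giving Q = 21.
Cournot with 4 identical firms: the symmetric best-response condition is 238.5 − 15q = 175.5. Each firm produces q = 4.2, total output Q = 16.8, price P = 188.1.
DWL is the triangle between Q = 16.8 and Q = 21: ½·(21 − 16.8)·(188.1 − 175.5) = 26.46.

DWL = 26.46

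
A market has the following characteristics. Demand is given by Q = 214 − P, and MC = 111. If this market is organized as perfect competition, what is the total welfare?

TS = 5304.5

Inverting demand: P = 214 − Q.
Under competition P = MC = 111, so Q = (214 − 111)/1 = 103.
CS = ½·(214 − 111)·103 = 5304.5; PS = (111 − 111)·103 = 0; TS = 5304.5.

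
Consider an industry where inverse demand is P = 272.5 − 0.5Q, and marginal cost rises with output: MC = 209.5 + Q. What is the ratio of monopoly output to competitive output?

The monopolist equates marginal revenue to marginal cost: 272.5 − Q = 209.5 + Q, so Q = 31.5. From demand, P = 256.75.
Under competition P = MC: 272.5 − 0.5Q = 209.5 + Q ⇒ Q = 42, P = 251.5.
Ratio Q_m/Q_c = 31.5/42 = 0.75.

Q_m/Q_c = 0.75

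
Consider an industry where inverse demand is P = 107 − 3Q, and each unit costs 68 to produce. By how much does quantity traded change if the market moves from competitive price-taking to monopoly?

Q falls by 6.5

Under competition P = MC = 68, so Q = (107 − 68)/3 = 13.
The monopolist equates marginal revenue to marginal cost: 107 − 6Q = 68, so Q = 6.5. From demand, P = 87.5.
Change in quantity traded: 6.5 − 13 = −6.5.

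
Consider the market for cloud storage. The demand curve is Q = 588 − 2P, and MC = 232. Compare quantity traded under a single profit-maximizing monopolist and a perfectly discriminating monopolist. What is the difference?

Inverting demand: P = 294 − 0.5Q.
The monopolist equates marginal revenue to marginal cost: 294 − Q = 232, so Q = 62. From demand, P = 263.
A perfectly discriminating monopolist sells every unit with P(Q) ≥ MC(Q), so output equals the competitive quantity Q = 124. Each buyer pays their reservation price, so CS = 0 and the firm captures all surplus.
Change in quantity traded: 124 − 62 = 62.

Q rises by 62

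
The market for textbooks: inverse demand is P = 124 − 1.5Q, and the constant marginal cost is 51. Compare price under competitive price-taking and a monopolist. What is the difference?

P rises by 36.5

Competitive firms price at marginal cost: P = 51, giving Q = 146/3.
Monopoly sets MR = MC: 124 − 3Q = 51 ⇒ Q = 73/3, P = 124 − 1.5·73/3 = 87.5.
Change in price: 87.5 − 51 = 36.5.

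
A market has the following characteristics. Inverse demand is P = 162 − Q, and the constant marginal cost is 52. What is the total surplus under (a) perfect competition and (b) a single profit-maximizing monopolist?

Perfect competition: P = MC = 52, so 162 − Q = 52 and Q = 110.
CS = ½·(162 − 52)·110 = 6050; PS = (52 − 52)·110 = 0; TS = 6050.
The monopolist equates marginal revenue to marginal cost: 162 − 2Q = 52, so Q = 55. From demand, P = 107.
CS = ½·(162 − 107)·55 = 1512.5; PS = (107 − 52)·55 = 3025; TS = 4537.5.

Competition: TS = 6050; Monopoly: TS = 4537.5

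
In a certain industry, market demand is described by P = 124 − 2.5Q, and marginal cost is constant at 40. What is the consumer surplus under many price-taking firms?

Competitive firms price at marginal cost: P = 40, giving Q = 33.6.
CS = ½·(124 − 40)·33.6 = 1411.2.

CS = 1411.2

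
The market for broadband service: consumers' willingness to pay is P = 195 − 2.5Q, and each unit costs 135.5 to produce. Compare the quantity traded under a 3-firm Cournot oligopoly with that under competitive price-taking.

Cournot: Q = 17.85; Competition: Q = 23.8

With 3 symmetric Cournot firms, each firm's FOC gives 195 − 10q = 135.5, so q = 5.95, Q = 3·5.95 = 17.85, and P = 150.375.
Under competition P = MC = 135.5, so Q = (195 − 135.5)/2.5 = 23.8.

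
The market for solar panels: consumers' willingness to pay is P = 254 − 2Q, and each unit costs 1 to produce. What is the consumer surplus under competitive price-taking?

Under competition P = MC = 1, so Q = (254 − 1)/2 = 126.5.
CS = ½·(254 − 1)·126.5 = 16002.25.

CS = 16002.25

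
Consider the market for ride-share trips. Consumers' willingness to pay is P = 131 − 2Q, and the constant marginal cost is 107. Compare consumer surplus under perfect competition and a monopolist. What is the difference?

Consumer surplus falls by 108

Competitive firms price at marginal cost: P = 107, giving Q = 12.
CS = ½·(131 − 107)·12 = 144.
The monopolist equates marginal revenue to marginal cost: 131 − 4Q = 107, so Q = 6. From demand, P = 119.
CS = ½·(131 − 119)·6 = 36.
Change in consumer surplus: 36 − 144 = −108.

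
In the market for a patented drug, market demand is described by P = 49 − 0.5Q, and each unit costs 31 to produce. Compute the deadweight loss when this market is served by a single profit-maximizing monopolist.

DWL = 81

Competitive firms price at marginal cost: P = 31, giving Q = 36.
The monopolist equates marginal revenue to marginal cost: 49 − Q = 31, so Q = 18. From demand, P = 40.
DWL is the triangle between Q = 18 and Q = 36: ½·(36 − 18)·(40 − 31) = 81.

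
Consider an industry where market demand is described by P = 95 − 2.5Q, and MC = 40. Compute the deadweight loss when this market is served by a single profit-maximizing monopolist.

DWL = 151.25

Competitive firms price at marginal cost: P = 40, giving Q = 22.
Monopoly sets MR = MC: 95 − 5Q = 40 ⇒ Q = 11, P = 95 − 2.5·11 = 67.5.
DWL is the triangle between Q = 11 and Q = 22: ½·(22 − 11)·(67.5 − 40) = 151.25.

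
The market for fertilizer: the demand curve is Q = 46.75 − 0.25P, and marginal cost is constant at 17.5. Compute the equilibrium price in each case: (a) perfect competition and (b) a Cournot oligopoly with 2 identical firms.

Competition: P = 17.5; Cournot: P = 74

Inverting demand: P = 187 − 4Q.
Perfect competition: P = MC = 17.5, so 187 − 4Q = 17.5 and Q = 42.375.
Cournot with 2 identical firms: the symmetric best-response condition is 187 − 12q = 17.5. Each firm produces q = 14.125, total output Q = 28.25, price P = 74.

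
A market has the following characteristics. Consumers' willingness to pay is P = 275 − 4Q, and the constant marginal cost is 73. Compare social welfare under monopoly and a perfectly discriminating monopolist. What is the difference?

A monopolist chooses Q where MR = MC. MR = 275 − 8Q; setting this equal to 73 gives Q = 25.25 and P = 174.
CS = ½·(275 − 174)·25.25 = 1275.125; PS = (174 − 73)·25.25 = 2550.25; TS = 3825.375.
With perfect price discrimination, output is the efficient level Q = 50.5 (where demand meets MC), but every buyer pays their willingness to pay: CS = 0 and PS = total surplus.
TS = 5100.5 (equal to competitive TS).
Change in social welfare: 5100.5 − 3825.375 = 1275.125.

Social welfare rises by 1275.125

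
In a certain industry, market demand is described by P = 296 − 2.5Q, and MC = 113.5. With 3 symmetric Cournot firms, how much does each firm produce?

Cournot with 3 identical firms: the symmetric best-response condition is 296 − 10q = 113.5. Each firm produces q = 18.25, total output Q = 54.75, price P = 159.125.

q_i = 18.25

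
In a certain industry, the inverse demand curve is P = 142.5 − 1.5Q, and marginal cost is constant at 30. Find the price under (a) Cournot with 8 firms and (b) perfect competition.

Cournot with 8 identical firms: the symmetric best-response condition is 142.5 − 13.5q = 30. Each firm produces q = 25/3, total output Q = 200/3, price P = 42.5.
Under competition P = MC = 30, so Q = (142.5 − 30)/1.5 = 75.

Cournot: P = 42.5; Competition: P = 30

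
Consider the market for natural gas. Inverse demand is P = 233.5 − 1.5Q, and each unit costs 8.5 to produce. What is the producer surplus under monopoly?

PS = 8437.5

Monopoly sets MR = MC: 233.5 − 3Q = 8.5 ⇒ Q = 75, P = 233.5 − 1.5·75 = 121.
PS = (121 − 8.5)·75 = 8437.5.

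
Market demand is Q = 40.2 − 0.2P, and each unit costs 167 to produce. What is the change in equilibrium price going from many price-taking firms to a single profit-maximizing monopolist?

Equilibrium price rises by 17

Inverting demand: P = 201 − 5Q.
Competitive firms price at marginal cost: P = 167, giving Q = 6.8.
The monopolist equates marginal revenue to marginal cost: 201 − 10Q = 167, so Q = 3.4. From demand, P = 184.
Change in equilibrium price: 184 − 167 = 17.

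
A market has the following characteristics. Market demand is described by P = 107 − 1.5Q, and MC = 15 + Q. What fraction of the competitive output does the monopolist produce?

Monopoly sets MR = MC: 107 − 3Q = 15 + Q ⇒ Q = 23, P = 107 − 1.5·23 = 72.5.
Under competition P = MC: 107 − 1.5Q = 15 + Q ⇒ Q = 36.8, P = 51.8.
Ratio Q_m/Q_c = 23/36.8 = 0.625.

Q_m/Q_c = 0.625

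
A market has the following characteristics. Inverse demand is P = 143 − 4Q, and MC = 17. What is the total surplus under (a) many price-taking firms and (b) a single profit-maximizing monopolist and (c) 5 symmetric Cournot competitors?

Under competition P = MC = 17, so Q = (143 − 17)/4 = 31.5.
CS = ½·(143 − 17)·31.5 = 1984.5; PS = (17 − 17)·31.5 = 0; TS = 1984.5.
Monopoly sets MR = MC: 143 − 8Q = 17 ⇒ Q = 15.75, P = 143 − 4·15.75 = 80.
CS = ½·(143 − 80)·15.75 = 496.125; PS = (80 − 17)·15.75 = 992.25; TS = 1488.375.
In a 5-firm Cournot equilibrium, symmetry and the first-order condition give q = (143 − 17)/(24) = 5.25. So Q = 26.25 and P = 38.
CS = ½·(143 − 38)·26.25 = 1378.125; PS = (38 − 17)·26.25 = 551.25; TS = 1929.375.

Competition: TS = 1984.5; Monopoly: TS = 1488.375; Cournot: TS = 1929.375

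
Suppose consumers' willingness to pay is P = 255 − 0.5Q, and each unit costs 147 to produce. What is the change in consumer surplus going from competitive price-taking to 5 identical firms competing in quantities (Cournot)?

Competitive firms price at marginal cost: P = 147, giving Q = 216.
CS = ½·(255 − 147)·216 = 11664.
Cournot with 5 identical firms: the symmetric best-response condition is 255 − 3q = 147. Each firm produces q = 36, total output Q = 180, price P = 165.
CS = ½·(255 − 165)·180 = 8100.
Change in consumer surplus: 8100 − 11664 = −3564.

Consumer surplus falls by 3564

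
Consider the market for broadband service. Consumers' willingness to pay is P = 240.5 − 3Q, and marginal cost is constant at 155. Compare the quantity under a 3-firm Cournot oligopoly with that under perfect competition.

With 3 symmetric Cournot firms, each firm's FOC gives 240.5 − 12q = 155, so q = 7.125, Q = 3·7.125 = 21.375, and P = 176.375.
Under competition P = MC = 155, so Q = (240.5 − 155)/3 = 28.5.

Cournot: Q = 21.375; Competition: Q = 28.5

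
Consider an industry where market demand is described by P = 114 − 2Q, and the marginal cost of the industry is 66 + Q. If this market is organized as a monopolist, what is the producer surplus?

The monopolist equates marginal revenue to marginal cost: 114 − 4Q = 66 + Q, so Q = 9.6. From demand, P = 94.8.
PS = P·Q − VC(Q) = 94.8·9.6 − (66·9.6 + ½·1·9.6²) = 230.4.

PS = 230.4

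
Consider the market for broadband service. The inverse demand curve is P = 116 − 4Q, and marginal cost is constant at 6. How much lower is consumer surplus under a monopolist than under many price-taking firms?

Consumer surplus falls by 1134.375

Under competition P = MC = 6, so Q = (116 − 6)/4 = 27.5.
CS = ½·(116 − 6)·27.5 = 1512.5.
Monopoly sets MR = MC: 116 − 8Q = 6 ⇒ Q = 13.75, P = 116 − 4·13.75 = 61.
CS = ½·(116 − 61)·13.75 = 378.125.
Change in consumer surplus: 378.125 − 1512.5 = −1134.375.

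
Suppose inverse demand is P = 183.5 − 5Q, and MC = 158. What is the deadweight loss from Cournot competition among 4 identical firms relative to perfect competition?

DWL = 2.601

Under competition P = MC = 158, so Q = (183.5 − 158)/5 = 5.1.
Cournot with 4 identical firms: the symmetric best-response condition is 183.5 − 25q = 158. Each firm produces q = 1.02, total output Q = 4.08, price P = 163.1.
DWL is the triangle between Q = 4.08 and Q = 5.1: ½·(5.1 − 4.08)·(163.1 − 158) = 2.601.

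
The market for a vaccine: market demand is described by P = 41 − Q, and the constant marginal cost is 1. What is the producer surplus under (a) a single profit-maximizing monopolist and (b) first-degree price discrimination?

Monopoly sets MR = MC: 41 − 2Q = 1 ⇒ Q = 20, P = 41 − 20 = 21.
PS = (21 − 1)·20 = 400.
With perfect price discrimination, output is the efficient level Q = 40 (where demand meets MC), but every buyer pays their willingness to pay: CS = 0 and PS = total surplus.
PS = ½·(41 − 1)·40 = 800.

Monopoly: PS = 400; Perfect PD: PS = 800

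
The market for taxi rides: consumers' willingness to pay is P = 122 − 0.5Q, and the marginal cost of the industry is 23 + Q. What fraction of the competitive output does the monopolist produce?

A monopolist chooses Q where MR = MC. MR = 122 − Q; setting this equal to 23 + Q gives Q = 49.5 and P = 97.25.
Competitive equilibrium sets price equal to marginal cost: 122 − 0.5Q = 23 + Q, so Q = 66 and P = 89.
Ratio Q_m/Q_c = 49.5/66 = 0.75.

Q_m/Q_c = 0.75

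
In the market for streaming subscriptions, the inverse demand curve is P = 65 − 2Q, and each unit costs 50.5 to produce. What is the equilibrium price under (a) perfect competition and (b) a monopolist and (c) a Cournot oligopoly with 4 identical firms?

Competition: P = 50.5; Monopoly: P = 57.75; Cournot: P = 53.4

Under competition P = MC = 50.5, so Q = (65 − 50.5)/2 = 7.25.
A monopolist chooses Q where MR = MC. MR = 65 − 4Q; setting this equal to 50.5 gives Q = 3.625 and P = 57.75.
In a 4-firm Cournot equilibrium, symmetry and the first-order condition give q = (65 − 50.5)/(10) = 1.45. So Q = 5.8 and P = 53.4.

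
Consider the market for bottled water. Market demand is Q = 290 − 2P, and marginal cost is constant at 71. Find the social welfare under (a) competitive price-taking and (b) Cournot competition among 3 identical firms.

Inverting demand: P = 145 − 0.5Q.
Perfect competition: P = MC = 71, so 145 − 0.5Q = 71 and Q = 148.
CS = ½·(145 − 71)·148 = 5476; PS = (71 − 71)·148 = 0; TS = 5476.
Cournot with 3 identical firms: the symmetric best-response condition is 145 − 2q = 71. Each firm produces q = 37, total output Q = 111, price P = 89.5.
CS = ½·(145 − 89.5)·111 = 3080.25; PS = (89.5 − 71)·111 = 2053.5; TS = 5133.75.

Competition: TS = 5476; Cournot: TS = 5133.75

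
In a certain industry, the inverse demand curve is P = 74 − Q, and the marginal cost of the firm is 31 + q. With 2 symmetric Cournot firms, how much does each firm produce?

q_i = 10.75

Cournot with 2 identical firms: the symmetric best-response condition is 74 − 3q = 31 + q. Each firm produces q = 10.75, total output Q = 21.5, price P = 52.5.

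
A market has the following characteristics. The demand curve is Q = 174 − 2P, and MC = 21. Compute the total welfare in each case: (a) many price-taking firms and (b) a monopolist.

Inverting demand: P = 87 − 0.5Q.
Under competition P = MC = 21, so Q = (87 − 21)/0.5 = 132.
CS = ½·(87 − 21)·132 = 4356; PS = (21 − 21)·132 = 0; TS = 4356.
Monopoly sets MR = MC: 87 − Q = 21 ⇒ Q = 66, P = 87 − 0.5·66 = 54.
CS = ½·(87 − 54)·66 = 1089; PS = (54 − 21)·66 = 2178; TS = 3267.

Competition: TS = 4356; Monopoly: TS = 3267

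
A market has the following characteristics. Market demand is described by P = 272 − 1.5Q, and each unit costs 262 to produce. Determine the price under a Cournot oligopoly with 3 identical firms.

P = 264.5

Cournot with 3 identical firms: the symmetric best-response condition is 272 − 6q = 262. Each firm produces q = 5/3, total output Q = 5, price P = 264.5.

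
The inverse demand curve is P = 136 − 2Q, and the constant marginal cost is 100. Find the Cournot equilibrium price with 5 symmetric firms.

Cournot with 5 identical firms: the symmetric best-response condition is 136 − 12q = 100. Each firm produces q = 3, total output Q = 15, price P = 106.

P = 106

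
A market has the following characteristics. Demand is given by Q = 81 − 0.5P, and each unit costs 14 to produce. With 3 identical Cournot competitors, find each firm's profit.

Inverting demand: P = 162 − 2Q.
Cournot with 3 identical firms: the symmetric best-response condition is 162 − 8q = 14. Each firm produces q = 18.5, total output Q = 55.5, price P = 51.
Each firm's profit = (51 − 14)·18.5 = 684.5.

π_i = 684.5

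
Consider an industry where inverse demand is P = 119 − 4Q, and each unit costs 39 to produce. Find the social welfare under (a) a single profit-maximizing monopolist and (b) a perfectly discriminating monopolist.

Monopoly: TS = 600; Perfect PD: TS = 800

Monopoly sets MR = MC: 119 − 8Q = 39 ⇒ Q = 10, P = 119 − 4·10 = 79.
CS = ½·(119 − 79)·10 = 200; PS = (79 − 39)·10 = 400; TS = 600.
A perfectly discriminating monopolist sells every unit with P(Q) ≥ MC(Q), so output equals the competitive quantity Q = 20. Each buyer pays their reservation price, so CS = 0 and the firm captures all surplus.
TS = 800 (equal to competitive TS).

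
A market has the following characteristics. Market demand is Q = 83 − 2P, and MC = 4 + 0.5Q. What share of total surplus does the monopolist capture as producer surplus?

Inverting demand: P = 41.5 − 0.5Q.
Monopoly sets MR = MC: 41.5 − Q = 4 + 0.5Q ⇒ Q = 25, P = 41.5 − 0.5·25 = 29.
CS = ½·(41.5 − 29)·25 = 156.25.
PS = P·Q − VC(Q) = 29·25 − (4·25 + ½·0.5·25²) = 468.75.
Share captured = PS/TS = 468.75/625 = 0.75.

PS/TS = 0.75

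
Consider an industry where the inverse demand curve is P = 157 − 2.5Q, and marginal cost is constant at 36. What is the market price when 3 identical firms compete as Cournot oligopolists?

P = 66.25

In a 3-firm Cournot equilibrium, symmetry and the first-order condition give q = (157 − 36)/(10) = 12.1. So Q = 36.3 and P = 66.25.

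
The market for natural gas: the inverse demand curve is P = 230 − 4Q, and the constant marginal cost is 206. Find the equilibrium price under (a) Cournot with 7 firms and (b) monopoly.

In a 7-firm Cournot equilibrium, symmetry and the first-order condition give q = (230 − 206)/(32) = 0.75. So Q = 5.25 and P = 209.
The monopolist equates marginal revenue to marginal cost: 230 − 8Q = 206, so Q = 3. From demand, P = 218.

Cournot: P = 209; Monopoly: P = 218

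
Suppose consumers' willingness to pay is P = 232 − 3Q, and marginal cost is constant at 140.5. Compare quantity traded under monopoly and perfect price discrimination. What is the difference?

Q rises by 15.25

A monopolist chooses Q where MR = MC. MR = 232 − 6Q; setting this equal to 140.5 gives Q = 15.25 and P = 186.25.
A perfectly discriminating monopolist sells every unit with P(Q) ≥ MC(Q), so output equals the competitive quantity Q = 30.5. Each buyer pays their reservation price, so CS = 0 and the firm captures all surplus.
Change in quantity traded: 30.5 − 15.25 = 15.25.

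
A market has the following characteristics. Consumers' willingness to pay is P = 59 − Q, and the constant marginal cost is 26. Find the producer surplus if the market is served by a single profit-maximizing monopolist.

PS = 272.25

The monopolist equates marginal revenue to marginal cost: 59 − 2Q = 26, so Q = 16.5. From demand, P = 42.5.
PS = (42.5 − 26)·16.5 = 272.25.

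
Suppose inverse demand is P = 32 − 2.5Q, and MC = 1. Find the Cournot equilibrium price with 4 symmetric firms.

P = 7.2

With 4 symmetric Cournot firms, each firm's FOC gives 32 − 12.5q = 1, so q = 2.48, Q = 4·2.48 = 9.92, and P = 7.2.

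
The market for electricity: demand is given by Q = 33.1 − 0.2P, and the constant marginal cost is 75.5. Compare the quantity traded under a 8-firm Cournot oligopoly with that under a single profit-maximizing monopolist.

Inverting demand: P = 165.5 − 5Q.
Cournot with 8 identical firms: the symmetric best-response condition is 165.5 − 45q = 75.5. Each firm produces q = 2, total output Q = 16, price P = 85.5.
The monopolist equates marginal revenue to marginal cost: 165.5 − 10Q = 75.5, so Q = 9. From demand, P = 120.5.

Cournot: Q = 16; Monopoly: Q = 9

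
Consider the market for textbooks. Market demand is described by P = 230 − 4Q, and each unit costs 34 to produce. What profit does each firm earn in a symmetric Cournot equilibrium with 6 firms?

In a 6-firm Cournot equilibrium, symmetry and the first-order condition give q = (230 − 34)/(28) = 7. So Q = 42 and P = 62.
Each firm's profit = (62 − 34)·7 = 196.

π_i = 196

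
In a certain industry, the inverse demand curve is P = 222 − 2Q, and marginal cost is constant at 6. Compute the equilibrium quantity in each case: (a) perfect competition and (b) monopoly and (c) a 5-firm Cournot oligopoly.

Perfect competition: P = MC = 6, so 222 − 2Q = 6 and Q = 108.
A monopolist chooses Q where MR = MC. MR = 222 − 4Q; setting this equal to 6 gives Q = 54 and P = 114.
Cournot with 5 identical firms: the symmetric best-response condition is 222 − 12q = 6. Each firm produces q = 18, total output Q = 90, price P = 42.

Competition: Q = 108; Monopoly: Q = 54; Cournot: Q = 90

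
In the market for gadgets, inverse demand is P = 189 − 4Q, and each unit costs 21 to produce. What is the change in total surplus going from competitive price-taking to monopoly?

Under competition P = MC = 21, so Q = (189 − 21)/4 = 42.
CS = ½·(189 − 21)·42 = 3528; PS = (21 − 21)·42 = 0; TS = 3528.
A monopolist chooses Q where MR = MC. MR = 189 − 8Q; setting this equal to 21 gives Q = 21 and P = 105.
CS = ½·(189 − 105)·21 = 882; PS = (105 − 21)·21 = 1764; TS = 2646.
Change in total surplus: 2646 − 3528 = −882.

Total surplus falls by 882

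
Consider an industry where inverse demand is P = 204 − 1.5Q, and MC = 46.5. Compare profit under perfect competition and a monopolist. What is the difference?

Under competition P = MC = 46.5, so Q = (204 − 46.5)/1.5 = 105.
Profit = (46.5 − 46.5)·105 = 0.
Monopoly sets MR = MC: 204 − 3Q = 46.5 ⇒ Q = 52.5, P = 204 − 1.5·52.5 = 125.25.
Profit = (125.25 − 46.5)·52.5 = 4134.375.
Change in profit: 4134.375 − 0 = 4134.375.

Profit rises by 4134.375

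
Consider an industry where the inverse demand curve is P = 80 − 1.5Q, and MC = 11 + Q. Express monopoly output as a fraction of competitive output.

Q_m/Q_c = 0.625

A monopolist chooses Q where MR = MC. MR = 80 − 3Q; setting this equal to 11 + Q gives Q = 17.25 and P = 54.125.
Under competition P = MC: 80 − 1.5Q = 11 + Q ⇒ Q = 27.6, P = 38.6.
Ratio Q_m/Q_c = 17.25/27.6 = 0.625.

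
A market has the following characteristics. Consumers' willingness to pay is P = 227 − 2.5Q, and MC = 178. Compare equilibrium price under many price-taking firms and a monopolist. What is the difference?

Competitive firms price at marginal cost: P = 178, giving Q = 19.6.
Monopoly sets MR = MC: 227 − 5Q = 178 ⇒ Q = 9.8, P = 227 − 2.5·9.8 = 202.5.
Change in equilibrium price: 202.5 − 178 = 24.5.

Equilibrium price rises by 24.5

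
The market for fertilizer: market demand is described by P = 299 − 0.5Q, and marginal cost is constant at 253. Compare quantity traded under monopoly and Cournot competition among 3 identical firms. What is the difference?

Quantity traded rises by 23

Monopoly sets MR = MC: 299 − Q = 253 ⇒ Q = 46, P = 299 − 0.5·46 = 276.
With 3 symmetric Cournot firms, each firm's FOC gives 299 − 2q = 253, so q = 23, Q = 3·23 = 69, and P = 264.5.
Change in quantity traded: 69 − 46 = 23.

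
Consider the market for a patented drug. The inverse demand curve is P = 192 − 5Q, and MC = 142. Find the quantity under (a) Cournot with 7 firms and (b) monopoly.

Cournot: Q = 8.75; Monopoly: Q = 5

Cournot with 7 identical firms: the symmetric best-response condition is 192 − 40q = 142. Each firm produces q = 1.25, total output Q = 8.75, price P = 148.25.
The monopolist equates marginal revenue to marginal cost: 192 − 10Q = 142, so Q = 5. From demand, P = 167.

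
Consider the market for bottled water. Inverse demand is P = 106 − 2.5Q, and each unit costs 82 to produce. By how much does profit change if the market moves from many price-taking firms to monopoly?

π rises by 57.6

Perfect competition: P = MC = 82, so 106 − 2.5Q = 82 and Q = 9.6.
Profit = (82 − 82)·9.6 = 0.
A monopolist chooses Q where MR = MC. MR = 106 − 5Q; setting this equal to 82 gives Q = 4.8 and P = 94.
Profit = (94 − 82)·4.8 = 57.6.
Change in profit: 57.6 − 0 = 57.6.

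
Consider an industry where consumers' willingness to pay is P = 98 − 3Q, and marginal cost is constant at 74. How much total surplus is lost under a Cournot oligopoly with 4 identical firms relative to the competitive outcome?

DWL = 3.84

Perfect competition: P = MC = 74, so 98 − 3Q = 74 and Q = 8.
Cournot with 4 identical firms: the symmetric best-response condition is 98 − 15q = 74. Each firm produces q = 1.6, total output Q = 6.4, price P = 78.8.
DWL is the triangle between Q = 6.4 and Q = 8: ½·(8 − 6.4)·(78.8 − 74) = 3.84.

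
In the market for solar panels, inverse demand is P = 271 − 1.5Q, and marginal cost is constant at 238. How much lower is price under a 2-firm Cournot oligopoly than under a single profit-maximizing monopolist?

The monopolist equates marginal revenue to marginal cost: 271 − 3Q = 238, so Q = 11. From demand, P = 254.5.
Cournot with 2 identical firms: the symmetric best-response condition is 271 − 4.5q = 238. Each firm produces q = 22/3, total output Q = 44/3, price P = 249.
Change in price: 249 − 254.5 = −5.5.

Price falls by 5.5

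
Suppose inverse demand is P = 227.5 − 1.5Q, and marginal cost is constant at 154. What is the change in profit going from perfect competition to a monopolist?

Competitive firms price at marginal cost: P = 154, giving Q = 49.
Profit = (154 − 154)·49 = 0.
Monopoly sets MR = MC: 227.5 − 3Q = 154 ⇒ Q = 24.5, P = 227.5 − 1.5·24.5 = 190.75.
Profit = (190.75 − 154)·24.5 = 900.375.
Change in profit: 900.375 − 0 = 900.375.

π rises by 900.375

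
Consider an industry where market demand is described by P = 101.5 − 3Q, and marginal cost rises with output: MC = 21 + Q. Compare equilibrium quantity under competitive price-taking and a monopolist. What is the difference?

Under competition P = MC: 101.5 − 3Q = 21 + Q ⇒ Q = 20.125, P = 41.125.
A monopolist chooses Q where MR = MC. MR = 101.5 − 6Q; setting this equal to 21 + Q gives Q = 11.5 and P = 67.
Change in equilibrium quantity: 11.5 − 20.125 = −8.625.

Equilibrium quantity falls by 8.625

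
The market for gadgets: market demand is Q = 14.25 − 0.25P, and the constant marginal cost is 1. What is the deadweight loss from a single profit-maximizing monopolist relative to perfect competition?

DWL = 98

Inverting demand: P = 57 − 4Q.
Competitive firms price at marginal cost: P = 1, giving Q = 14.
Monopoly sets MR = MC: 57 − 8Q = 1 ⇒ Q = 7, P = 57 − 4·7 = 29.
DWL is the triangle between Q = 7 and Q = 14: ½·(14 − 7)·(29 − 1) = 98.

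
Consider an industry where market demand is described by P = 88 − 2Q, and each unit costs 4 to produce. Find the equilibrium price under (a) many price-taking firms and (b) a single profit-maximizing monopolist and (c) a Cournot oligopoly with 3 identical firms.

Competition: P = 4; Monopoly: P = 46; Cournot: P = 25

Perfect competition: P = MC = 4, so 88 − 2Q = 4 and Q = 42.
Monopoly sets MR = MC: 88 − 4Q = 4 ⇒ Q = 21, P = 88 − 2·21 = 46.
In a 3-firm Cournot equilibrium, symmetry and the first-order condition give q = (88 − 4)/(8) = 10.5. So Q = 31.5 and P = 25.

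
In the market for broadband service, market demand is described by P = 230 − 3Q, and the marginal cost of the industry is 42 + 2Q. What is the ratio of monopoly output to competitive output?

The monopolist equates marginal revenue to marginal cost: 230 − 6Q = 42 + 2Q, so Q = 23.5. From demand, P = 159.5.
Competitive equilibrium sets price equal to marginal cost: 230 − 3Q = 42 + 2Q, so Q = 37.6 and P = 117.2.
Ratio Q_m/Q_c = 23.5/37.6 = 0.625.

Q_m/Q_c = 0.625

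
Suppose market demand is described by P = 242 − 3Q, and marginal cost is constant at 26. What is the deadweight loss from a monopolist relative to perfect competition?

Perfect competition: P = MC = 26, so 242 − 3Q = 26 and Q = 72.
Monopoly sets MR = MC: 242 − 6Q = 26 ⇒ Q = 36, P = 242 − 3·36 = 134.
DWL is the triangle between Q = 36 and Q = 72: ½·(72 − 36)·(134 − 26) = 1944.

DWL = 1944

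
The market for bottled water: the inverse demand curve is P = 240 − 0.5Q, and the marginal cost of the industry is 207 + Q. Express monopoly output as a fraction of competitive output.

The monopolist equates marginal revenue to marginal cost: 240 − Q = 207 + Q, so Q = 16.5. From demand, P = 231.75.
Under competition P = MC: 240 − 0.5Q = 207 + Q ⇒ Q = 22, P = 229.
Ratio Q_m/Q_c = 16.5/22 = 0.75.

Q_m/Q_c = 0.75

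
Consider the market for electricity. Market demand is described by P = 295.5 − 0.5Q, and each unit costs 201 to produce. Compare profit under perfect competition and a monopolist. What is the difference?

π rises by 4465.125

Under competition P = MC = 201, so Q = (295.5 − 201)/0.5 = 189.
Profit = (201 − 201)·189 = 0.
A monopolist chooses Q where MR = MC. MR = 295.5 − Q; setting this equal to 201 gives Q = 94.5 and P = 248.25.
Profit = (248.25 − 201)·94.5 = 4465.125.
Change in profit: 4465.125 − 0 = 4465.125.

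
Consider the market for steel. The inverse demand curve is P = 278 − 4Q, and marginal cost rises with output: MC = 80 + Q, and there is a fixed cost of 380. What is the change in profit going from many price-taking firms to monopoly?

Under competition P = MC: 278 − 4Q = 80 + Q ⇒ Q = 39.6, P = 119.6.
Profit = 119.6·39.6 − (80·39.6 + ½·1·39.6²) − 380 = 404.08.
Monopoly sets MR = MC: 278 − 8Q = 80 + Q ⇒ Q = 22, P = 278 − 4·22 = 190.
Profit = 190·22 − (80·22 + ½·1·22²) − 380 = 1798.
Change in profit: 1798 − 404.08 = 1393.92.

π rises by 1393.92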